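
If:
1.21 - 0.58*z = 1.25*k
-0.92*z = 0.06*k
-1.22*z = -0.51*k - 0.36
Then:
No Solution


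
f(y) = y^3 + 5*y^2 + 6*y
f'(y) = 3*y^2 + 10*y + 6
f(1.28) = 17.97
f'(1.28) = 23.72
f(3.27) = 108.05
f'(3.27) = 70.78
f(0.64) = 6.15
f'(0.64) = 13.63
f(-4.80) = -24.19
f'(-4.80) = 27.12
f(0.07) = 0.44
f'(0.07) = 6.71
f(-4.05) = -8.72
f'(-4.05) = 14.71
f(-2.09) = 0.17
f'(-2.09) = -1.80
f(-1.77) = -0.50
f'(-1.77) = -2.30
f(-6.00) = -72.00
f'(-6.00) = 54.00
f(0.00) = 0.00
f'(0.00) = 6.00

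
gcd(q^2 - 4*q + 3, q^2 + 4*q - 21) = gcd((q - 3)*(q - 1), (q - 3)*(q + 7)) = q - 3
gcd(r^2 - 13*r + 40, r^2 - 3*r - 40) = r - 8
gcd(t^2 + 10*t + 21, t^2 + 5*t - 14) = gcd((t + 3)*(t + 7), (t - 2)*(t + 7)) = t + 7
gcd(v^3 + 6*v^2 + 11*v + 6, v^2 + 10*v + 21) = v + 3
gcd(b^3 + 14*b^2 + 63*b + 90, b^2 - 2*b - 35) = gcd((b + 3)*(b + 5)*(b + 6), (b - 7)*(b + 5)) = b + 5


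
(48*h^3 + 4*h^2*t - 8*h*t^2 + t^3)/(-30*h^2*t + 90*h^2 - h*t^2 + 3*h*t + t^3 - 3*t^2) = (-8*h^2 - 2*h*t + t^2)/(5*h*t - 15*h + t^2 - 3*t)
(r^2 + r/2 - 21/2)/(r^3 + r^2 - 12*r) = (r + 7/2)/(r*(r + 4))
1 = 1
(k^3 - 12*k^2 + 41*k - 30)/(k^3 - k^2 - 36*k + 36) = (k - 5)/(k + 6)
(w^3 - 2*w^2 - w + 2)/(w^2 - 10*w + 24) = (w^3 - 2*w^2 - w + 2)/(w^2 - 10*w + 24)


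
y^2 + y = y*(y + 1)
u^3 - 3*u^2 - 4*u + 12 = (u - 3)*(u - 2)*(u + 2)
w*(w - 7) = w^2 - 7*w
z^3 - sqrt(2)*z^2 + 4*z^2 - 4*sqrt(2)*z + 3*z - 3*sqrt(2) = (z + 1)*(z + 3)*(z - sqrt(2))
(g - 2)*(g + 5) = g^2 + 3*g - 10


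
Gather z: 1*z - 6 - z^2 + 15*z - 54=-z^2 + 16*z - 60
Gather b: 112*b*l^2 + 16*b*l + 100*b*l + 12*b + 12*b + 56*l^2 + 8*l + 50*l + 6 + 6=b*(112*l^2 + 116*l + 24) + 56*l^2 + 58*l + 12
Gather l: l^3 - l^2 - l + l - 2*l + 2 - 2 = l^3 - l^2 - 2*l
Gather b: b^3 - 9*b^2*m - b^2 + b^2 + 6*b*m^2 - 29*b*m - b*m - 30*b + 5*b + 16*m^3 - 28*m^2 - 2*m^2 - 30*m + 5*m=b^3 - 9*b^2*m + b*(6*m^2 - 30*m - 25) + 16*m^3 - 30*m^2 - 25*m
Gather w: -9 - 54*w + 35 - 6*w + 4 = 30 - 60*w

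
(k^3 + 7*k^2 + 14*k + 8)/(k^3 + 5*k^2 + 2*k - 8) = (k + 1)/(k - 1)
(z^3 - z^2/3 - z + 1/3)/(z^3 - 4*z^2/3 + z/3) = (z + 1)/z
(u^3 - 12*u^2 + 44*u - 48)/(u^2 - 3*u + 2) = (u^2 - 10*u + 24)/(u - 1)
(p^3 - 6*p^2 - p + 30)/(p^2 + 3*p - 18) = (p^2 - 3*p - 10)/(p + 6)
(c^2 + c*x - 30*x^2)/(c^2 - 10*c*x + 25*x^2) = (-c - 6*x)/(-c + 5*x)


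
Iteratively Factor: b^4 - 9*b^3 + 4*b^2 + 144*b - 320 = (b - 5)*(b^3 - 4*b^2 - 16*b + 64) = (b - 5)*(b - 4)*(b^2 - 16) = (b - 5)*(b - 4)^2*(b + 4)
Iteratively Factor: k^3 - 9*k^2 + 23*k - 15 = (k - 1)*(k^2 - 8*k + 15) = (k - 5)*(k - 1)*(k - 3)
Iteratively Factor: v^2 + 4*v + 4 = (v + 2)*(v + 2)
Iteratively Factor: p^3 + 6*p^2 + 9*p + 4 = (p + 1)*(p^2 + 5*p + 4) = (p + 1)*(p + 4)*(p + 1)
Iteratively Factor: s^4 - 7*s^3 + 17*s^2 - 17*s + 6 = (s - 1)*(s^3 - 6*s^2 + 11*s - 6) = (s - 1)^2*(s^2 - 5*s + 6) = (s - 2)*(s - 1)^2*(s - 3)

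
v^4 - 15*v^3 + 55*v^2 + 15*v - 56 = (v - 8)*(v - 7)*(v - 1)*(v + 1)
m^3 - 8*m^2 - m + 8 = (m - 8)*(m - 1)*(m + 1)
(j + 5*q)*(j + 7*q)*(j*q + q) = j^3*q + 12*j^2*q^2 + j^2*q + 35*j*q^3 + 12*j*q^2 + 35*q^3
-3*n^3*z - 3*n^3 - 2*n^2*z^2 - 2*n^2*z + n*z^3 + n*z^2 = (-3*n + z)*(n + z)*(n*z + n)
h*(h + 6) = h^2 + 6*h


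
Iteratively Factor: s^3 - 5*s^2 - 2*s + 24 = (s - 3)*(s^2 - 2*s - 8) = (s - 4)*(s - 3)*(s + 2)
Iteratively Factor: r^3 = (r)*(r^2) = r^2*(r)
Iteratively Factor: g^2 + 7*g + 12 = (g + 4)*(g + 3)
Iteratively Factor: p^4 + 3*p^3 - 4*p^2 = (p - 1)*(p^3 + 4*p^2) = (p - 1)*(p + 4)*(p^2) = p*(p - 1)*(p + 4)*(p)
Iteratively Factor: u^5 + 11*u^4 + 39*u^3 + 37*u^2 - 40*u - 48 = (u - 1)*(u^4 + 12*u^3 + 51*u^2 + 88*u + 48) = (u - 1)*(u + 4)*(u^3 + 8*u^2 + 19*u + 12) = (u - 1)*(u + 1)*(u + 4)*(u^2 + 7*u + 12) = (u - 1)*(u + 1)*(u + 3)*(u + 4)*(u + 4)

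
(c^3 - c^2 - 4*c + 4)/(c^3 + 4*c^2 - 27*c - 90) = (c^3 - c^2 - 4*c + 4)/(c^3 + 4*c^2 - 27*c - 90)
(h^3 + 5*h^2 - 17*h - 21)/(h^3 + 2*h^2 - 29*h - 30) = (h^2 + 4*h - 21)/(h^2 + h - 30)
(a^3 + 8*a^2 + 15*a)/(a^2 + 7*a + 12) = a*(a + 5)/(a + 4)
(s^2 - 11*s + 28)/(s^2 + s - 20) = (s - 7)/(s + 5)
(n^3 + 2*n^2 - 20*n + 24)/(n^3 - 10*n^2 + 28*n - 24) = (n + 6)/(n - 6)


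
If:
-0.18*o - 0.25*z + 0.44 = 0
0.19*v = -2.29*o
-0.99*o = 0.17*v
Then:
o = 0.00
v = 0.00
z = 1.76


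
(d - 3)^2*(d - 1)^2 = d^4 - 8*d^3 + 22*d^2 - 24*d + 9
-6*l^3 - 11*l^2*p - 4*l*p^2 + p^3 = (-6*l + p)*(l + p)^2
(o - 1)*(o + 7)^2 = o^3 + 13*o^2 + 35*o - 49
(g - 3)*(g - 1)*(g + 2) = g^3 - 2*g^2 - 5*g + 6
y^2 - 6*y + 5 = (y - 5)*(y - 1)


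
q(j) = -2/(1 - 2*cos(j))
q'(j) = 4*sin(j)/(1 - 2*cos(j))^2 = 4*sin(j)/(2*cos(j) - 1)^2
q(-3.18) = -0.67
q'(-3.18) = 0.02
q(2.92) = -0.68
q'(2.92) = 0.10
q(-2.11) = -0.99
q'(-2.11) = -0.84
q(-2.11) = -0.99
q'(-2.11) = -0.84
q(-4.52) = -1.45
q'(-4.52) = 2.05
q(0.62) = 3.19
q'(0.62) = 5.90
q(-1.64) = -1.76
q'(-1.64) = -3.08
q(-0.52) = 2.72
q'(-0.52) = -3.67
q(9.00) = -0.71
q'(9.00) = 0.21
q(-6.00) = 2.17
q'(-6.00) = 1.32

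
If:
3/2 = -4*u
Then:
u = -3/8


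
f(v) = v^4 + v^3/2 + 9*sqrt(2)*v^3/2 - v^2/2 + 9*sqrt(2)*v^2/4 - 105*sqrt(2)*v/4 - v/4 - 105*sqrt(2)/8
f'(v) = 4*v^3 + 3*v^2/2 + 27*sqrt(2)*v^2/2 - v + 9*sqrt(2)*v/2 - 105*sqrt(2)/4 - 1/4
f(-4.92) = -1.28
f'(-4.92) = -41.69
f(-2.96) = 14.31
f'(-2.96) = 23.43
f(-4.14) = -11.16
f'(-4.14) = 9.52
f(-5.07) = 6.06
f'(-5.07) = -56.55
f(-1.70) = 27.35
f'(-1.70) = -6.63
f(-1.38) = 23.71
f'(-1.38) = -16.07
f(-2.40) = 24.87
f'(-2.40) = 13.07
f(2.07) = -5.19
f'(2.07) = 97.44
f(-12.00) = 9691.20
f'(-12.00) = -4048.51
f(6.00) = 2632.37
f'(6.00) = 1600.12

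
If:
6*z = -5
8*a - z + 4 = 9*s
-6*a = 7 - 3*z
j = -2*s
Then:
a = -19/12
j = 47/27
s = -47/54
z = -5/6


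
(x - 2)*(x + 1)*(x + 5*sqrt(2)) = x^3 - x^2 + 5*sqrt(2)*x^2 - 5*sqrt(2)*x - 2*x - 10*sqrt(2)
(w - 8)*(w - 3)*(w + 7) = w^3 - 4*w^2 - 53*w + 168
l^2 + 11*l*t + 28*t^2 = (l + 4*t)*(l + 7*t)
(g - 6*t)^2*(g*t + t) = g^3*t - 12*g^2*t^2 + g^2*t + 36*g*t^3 - 12*g*t^2 + 36*t^3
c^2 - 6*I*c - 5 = (c - 5*I)*(c - I)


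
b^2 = b^2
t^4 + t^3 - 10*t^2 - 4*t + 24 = (t - 2)^2*(t + 2)*(t + 3)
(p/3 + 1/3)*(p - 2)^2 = p^3/3 - p^2 + 4/3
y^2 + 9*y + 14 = (y + 2)*(y + 7)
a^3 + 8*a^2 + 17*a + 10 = (a + 1)*(a + 2)*(a + 5)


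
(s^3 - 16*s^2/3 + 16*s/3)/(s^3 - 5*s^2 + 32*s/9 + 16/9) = 3*s/(3*s + 1)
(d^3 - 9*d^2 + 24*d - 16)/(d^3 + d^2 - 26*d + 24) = (d - 4)/(d + 6)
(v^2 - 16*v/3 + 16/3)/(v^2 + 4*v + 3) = (3*v^2 - 16*v + 16)/(3*(v^2 + 4*v + 3))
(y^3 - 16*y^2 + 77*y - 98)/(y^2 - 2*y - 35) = (y^2 - 9*y + 14)/(y + 5)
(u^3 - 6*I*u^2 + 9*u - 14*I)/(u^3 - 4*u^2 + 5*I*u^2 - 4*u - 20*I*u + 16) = (u^3 - 6*I*u^2 + 9*u - 14*I)/(u^3 + u^2*(-4 + 5*I) + u*(-4 - 20*I) + 16)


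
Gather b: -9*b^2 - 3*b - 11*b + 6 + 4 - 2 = -9*b^2 - 14*b + 8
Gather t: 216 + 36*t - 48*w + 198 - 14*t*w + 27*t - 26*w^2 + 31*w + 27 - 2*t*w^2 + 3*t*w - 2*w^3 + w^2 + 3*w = t*(-2*w^2 - 11*w + 63) - 2*w^3 - 25*w^2 - 14*w + 441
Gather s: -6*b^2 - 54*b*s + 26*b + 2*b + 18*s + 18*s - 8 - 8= -6*b^2 + 28*b + s*(36 - 54*b) - 16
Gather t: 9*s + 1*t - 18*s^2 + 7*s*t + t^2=-18*s^2 + 9*s + t^2 + t*(7*s + 1)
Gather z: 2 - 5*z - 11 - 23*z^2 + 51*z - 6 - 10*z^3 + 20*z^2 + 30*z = -10*z^3 - 3*z^2 + 76*z - 15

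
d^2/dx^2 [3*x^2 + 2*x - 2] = 6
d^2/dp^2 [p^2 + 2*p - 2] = 2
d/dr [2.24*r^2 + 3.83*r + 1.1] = 4.48*r + 3.83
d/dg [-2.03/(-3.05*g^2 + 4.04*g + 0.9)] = (8.2012 - 12.383*g)/(-3.05*g^2 + 4.04*g + 0.9)^2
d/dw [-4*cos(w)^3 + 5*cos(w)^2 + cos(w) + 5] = (12*cos(w)^2 - 10*cos(w) - 1)*sin(w)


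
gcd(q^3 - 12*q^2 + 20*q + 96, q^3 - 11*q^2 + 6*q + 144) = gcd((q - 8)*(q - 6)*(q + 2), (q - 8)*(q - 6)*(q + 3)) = q^2 - 14*q + 48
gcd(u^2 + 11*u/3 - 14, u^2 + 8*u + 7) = 1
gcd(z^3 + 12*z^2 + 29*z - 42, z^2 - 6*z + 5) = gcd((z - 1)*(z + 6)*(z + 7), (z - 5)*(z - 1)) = z - 1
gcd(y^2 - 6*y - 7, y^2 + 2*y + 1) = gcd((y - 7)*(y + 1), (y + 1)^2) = y + 1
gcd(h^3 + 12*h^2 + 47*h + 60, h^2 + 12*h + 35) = h + 5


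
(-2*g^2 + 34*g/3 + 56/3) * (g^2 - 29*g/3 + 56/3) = -2*g^4 + 92*g^3/3 - 1154*g^2/9 + 280*g/9 + 3136/9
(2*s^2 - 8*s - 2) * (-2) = -4*s^2 + 16*s + 4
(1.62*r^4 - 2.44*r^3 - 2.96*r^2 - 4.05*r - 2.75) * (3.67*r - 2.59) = 5.9454*r^5 - 13.1506*r^4 - 4.5436*r^3 - 7.1971*r^2 + 0.397*r + 7.1225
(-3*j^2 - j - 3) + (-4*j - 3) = -3*j^2 - 5*j - 6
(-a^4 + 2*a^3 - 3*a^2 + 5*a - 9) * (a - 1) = -a^5 + 3*a^4 - 5*a^3 + 8*a^2 - 14*a + 9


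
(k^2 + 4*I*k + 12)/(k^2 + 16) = (k^2 + 4*I*k + 12)/(k^2 + 16)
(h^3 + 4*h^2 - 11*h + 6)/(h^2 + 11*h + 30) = (h^2 - 2*h + 1)/(h + 5)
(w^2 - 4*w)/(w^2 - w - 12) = w/(w + 3)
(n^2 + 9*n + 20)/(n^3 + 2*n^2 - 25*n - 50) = (n + 4)/(n^2 - 3*n - 10)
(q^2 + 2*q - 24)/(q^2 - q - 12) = (q + 6)/(q + 3)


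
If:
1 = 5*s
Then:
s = 1/5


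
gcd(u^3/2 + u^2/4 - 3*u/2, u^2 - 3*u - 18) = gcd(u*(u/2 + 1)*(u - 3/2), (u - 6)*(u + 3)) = 1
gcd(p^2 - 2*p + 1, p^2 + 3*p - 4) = p - 1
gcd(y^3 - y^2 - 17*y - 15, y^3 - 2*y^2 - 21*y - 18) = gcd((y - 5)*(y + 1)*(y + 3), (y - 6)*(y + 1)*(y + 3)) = y^2 + 4*y + 3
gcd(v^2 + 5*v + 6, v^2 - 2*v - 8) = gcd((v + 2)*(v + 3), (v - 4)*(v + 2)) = v + 2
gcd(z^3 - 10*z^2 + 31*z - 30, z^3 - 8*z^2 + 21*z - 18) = z^2 - 5*z + 6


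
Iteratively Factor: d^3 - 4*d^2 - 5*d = (d - 5)*(d^2 + d) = (d - 5)*(d + 1)*(d)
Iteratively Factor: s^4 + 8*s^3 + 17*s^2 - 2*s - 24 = (s + 4)*(s^3 + 4*s^2 + s - 6) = (s + 3)*(s + 4)*(s^2 + s - 2) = (s - 1)*(s + 3)*(s + 4)*(s + 2)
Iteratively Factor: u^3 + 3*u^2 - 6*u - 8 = (u + 1)*(u^2 + 2*u - 8) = (u - 2)*(u + 1)*(u + 4)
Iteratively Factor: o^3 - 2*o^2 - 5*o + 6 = (o - 1)*(o^2 - o - 6) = (o - 1)*(o + 2)*(o - 3)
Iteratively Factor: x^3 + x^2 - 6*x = (x - 2)*(x^2 + 3*x) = x*(x - 2)*(x + 3)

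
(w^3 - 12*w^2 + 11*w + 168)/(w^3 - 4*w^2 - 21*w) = (w - 8)/w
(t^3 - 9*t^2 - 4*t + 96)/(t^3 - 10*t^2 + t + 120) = (t - 4)/(t - 5)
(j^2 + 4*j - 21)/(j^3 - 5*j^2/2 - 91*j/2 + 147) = 2*(j - 3)/(2*j^2 - 19*j + 42)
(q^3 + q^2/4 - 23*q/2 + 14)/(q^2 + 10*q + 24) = (4*q^2 - 15*q + 14)/(4*(q + 6))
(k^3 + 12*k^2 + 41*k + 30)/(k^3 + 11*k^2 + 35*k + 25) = (k + 6)/(k + 5)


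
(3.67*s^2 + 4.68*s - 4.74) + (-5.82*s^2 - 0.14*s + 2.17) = -2.15*s^2 + 4.54*s - 2.57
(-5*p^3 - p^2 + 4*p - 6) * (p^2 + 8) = -5*p^5 - p^4 - 36*p^3 - 14*p^2 + 32*p - 48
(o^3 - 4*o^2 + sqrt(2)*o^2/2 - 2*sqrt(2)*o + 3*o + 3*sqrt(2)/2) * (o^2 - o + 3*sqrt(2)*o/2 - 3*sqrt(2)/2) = o^5 - 5*o^4 + 2*sqrt(2)*o^4 - 10*sqrt(2)*o^3 + 17*o^3/2 - 21*o^2/2 + 14*sqrt(2)*o^2 - 6*sqrt(2)*o + 21*o/2 - 9/2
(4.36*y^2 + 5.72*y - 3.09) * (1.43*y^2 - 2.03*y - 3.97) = 6.2348*y^4 - 0.671200000000001*y^3 - 33.3395*y^2 - 16.4357*y + 12.2673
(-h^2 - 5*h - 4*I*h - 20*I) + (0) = -h^2 - 5*h - 4*I*h - 20*I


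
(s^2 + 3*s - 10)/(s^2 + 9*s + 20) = (s - 2)/(s + 4)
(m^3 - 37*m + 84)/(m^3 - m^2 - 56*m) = (m^2 - 7*m + 12)/(m*(m - 8))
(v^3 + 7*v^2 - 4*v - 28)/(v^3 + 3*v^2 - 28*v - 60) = (v^2 + 5*v - 14)/(v^2 + v - 30)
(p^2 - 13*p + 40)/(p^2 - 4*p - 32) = (p - 5)/(p + 4)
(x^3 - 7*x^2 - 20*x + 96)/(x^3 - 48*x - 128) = (x - 3)/(x + 4)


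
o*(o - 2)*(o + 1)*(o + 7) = o^4 + 6*o^3 - 9*o^2 - 14*o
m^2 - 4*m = m*(m - 4)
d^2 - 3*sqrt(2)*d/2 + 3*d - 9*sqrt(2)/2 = (d + 3)*(d - 3*sqrt(2)/2)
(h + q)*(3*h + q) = 3*h^2 + 4*h*q + q^2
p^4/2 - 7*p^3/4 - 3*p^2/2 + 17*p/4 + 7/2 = (p/2 + 1/2)*(p - 7/2)*(p - 2)*(p + 1)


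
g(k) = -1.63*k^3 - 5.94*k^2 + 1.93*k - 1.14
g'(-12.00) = -559.67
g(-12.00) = 1936.98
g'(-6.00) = -102.83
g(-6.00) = 125.52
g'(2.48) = -57.61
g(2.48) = -57.75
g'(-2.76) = -2.53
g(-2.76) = -17.45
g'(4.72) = -163.08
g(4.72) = -295.77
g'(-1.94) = 6.57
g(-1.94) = -15.34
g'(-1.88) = 6.98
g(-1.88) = -14.93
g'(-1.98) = 6.28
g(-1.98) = -15.60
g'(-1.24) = 9.14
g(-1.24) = -9.56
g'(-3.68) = -20.57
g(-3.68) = -7.45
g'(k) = -4.89*k^2 - 11.88*k + 1.93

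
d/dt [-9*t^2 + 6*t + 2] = 6 - 18*t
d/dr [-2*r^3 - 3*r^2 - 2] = 6*r*(-r - 1)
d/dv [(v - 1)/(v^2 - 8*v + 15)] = (v^2 - 8*v - 2*(v - 4)*(v - 1) + 15)/(v^2 - 8*v + 15)^2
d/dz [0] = 0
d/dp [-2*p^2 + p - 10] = 1 - 4*p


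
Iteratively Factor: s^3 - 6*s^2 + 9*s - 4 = (s - 1)*(s^2 - 5*s + 4) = (s - 1)^2*(s - 4)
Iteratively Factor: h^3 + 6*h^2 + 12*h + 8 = (h + 2)*(h^2 + 4*h + 4) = (h + 2)^2*(h + 2)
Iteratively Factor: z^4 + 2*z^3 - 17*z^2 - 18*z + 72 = (z - 2)*(z^3 + 4*z^2 - 9*z - 36) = (z - 2)*(z + 4)*(z^2 - 9) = (z - 3)*(z - 2)*(z + 4)*(z + 3)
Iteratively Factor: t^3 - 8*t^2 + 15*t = (t)*(t^2 - 8*t + 15) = t*(t - 3)*(t - 5)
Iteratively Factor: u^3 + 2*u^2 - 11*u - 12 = (u - 3)*(u^2 + 5*u + 4) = (u - 3)*(u + 1)*(u + 4)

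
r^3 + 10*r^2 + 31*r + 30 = (r + 2)*(r + 3)*(r + 5)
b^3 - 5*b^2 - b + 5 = (b - 5)*(b - 1)*(b + 1)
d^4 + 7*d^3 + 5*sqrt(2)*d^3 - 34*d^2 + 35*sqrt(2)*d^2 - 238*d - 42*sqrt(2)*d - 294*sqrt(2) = (d + 7)*(d - 3*sqrt(2))*(d + sqrt(2))*(d + 7*sqrt(2))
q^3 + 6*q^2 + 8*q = q*(q + 2)*(q + 4)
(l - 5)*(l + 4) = l^2 - l - 20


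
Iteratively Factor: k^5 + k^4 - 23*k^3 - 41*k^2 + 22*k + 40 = (k - 1)*(k^4 + 2*k^3 - 21*k^2 - 62*k - 40) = (k - 1)*(k + 2)*(k^3 - 21*k - 20) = (k - 5)*(k - 1)*(k + 2)*(k^2 + 5*k + 4) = (k - 5)*(k - 1)*(k + 1)*(k + 2)*(k + 4)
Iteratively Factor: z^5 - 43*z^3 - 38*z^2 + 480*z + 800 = (z + 4)*(z^4 - 4*z^3 - 27*z^2 + 70*z + 200) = (z - 5)*(z + 4)*(z^3 + z^2 - 22*z - 40) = (z - 5)*(z + 4)^2*(z^2 - 3*z - 10) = (z - 5)*(z + 2)*(z + 4)^2*(z - 5)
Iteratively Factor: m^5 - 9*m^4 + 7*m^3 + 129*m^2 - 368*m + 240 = (m - 3)*(m^4 - 6*m^3 - 11*m^2 + 96*m - 80) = (m - 5)*(m - 3)*(m^3 - m^2 - 16*m + 16) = (m - 5)*(m - 3)*(m + 4)*(m^2 - 5*m + 4) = (m - 5)*(m - 3)*(m - 1)*(m + 4)*(m - 4)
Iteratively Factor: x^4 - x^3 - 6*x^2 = (x)*(x^3 - x^2 - 6*x) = x*(x + 2)*(x^2 - 3*x) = x^2*(x + 2)*(x - 3)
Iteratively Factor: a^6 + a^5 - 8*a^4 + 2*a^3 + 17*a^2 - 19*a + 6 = (a + 2)*(a^5 - a^4 - 6*a^3 + 14*a^2 - 11*a + 3) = (a - 1)*(a + 2)*(a^4 - 6*a^2 + 8*a - 3) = (a - 1)^2*(a + 2)*(a^3 + a^2 - 5*a + 3) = (a - 1)^3*(a + 2)*(a^2 + 2*a - 3) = (a - 1)^4*(a + 2)*(a + 3)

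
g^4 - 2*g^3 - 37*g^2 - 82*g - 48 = (g - 8)*(g + 1)*(g + 2)*(g + 3)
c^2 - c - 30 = (c - 6)*(c + 5)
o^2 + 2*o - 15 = (o - 3)*(o + 5)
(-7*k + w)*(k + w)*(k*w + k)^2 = -7*k^4*w^2 - 14*k^4*w - 7*k^4 - 6*k^3*w^3 - 12*k^3*w^2 - 6*k^3*w + k^2*w^4 + 2*k^2*w^3 + k^2*w^2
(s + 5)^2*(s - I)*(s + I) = s^4 + 10*s^3 + 26*s^2 + 10*s + 25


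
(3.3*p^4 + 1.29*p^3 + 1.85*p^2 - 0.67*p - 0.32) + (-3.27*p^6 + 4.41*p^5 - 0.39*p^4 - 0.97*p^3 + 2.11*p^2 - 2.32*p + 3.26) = -3.27*p^6 + 4.41*p^5 + 2.91*p^4 + 0.32*p^3 + 3.96*p^2 - 2.99*p + 2.94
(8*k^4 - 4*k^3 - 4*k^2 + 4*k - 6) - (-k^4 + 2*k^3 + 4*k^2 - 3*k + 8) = 9*k^4 - 6*k^3 - 8*k^2 + 7*k - 14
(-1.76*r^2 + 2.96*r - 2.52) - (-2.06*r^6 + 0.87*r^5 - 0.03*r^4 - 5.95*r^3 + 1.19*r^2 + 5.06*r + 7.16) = 2.06*r^6 - 0.87*r^5 + 0.03*r^4 + 5.95*r^3 - 2.95*r^2 - 2.1*r - 9.68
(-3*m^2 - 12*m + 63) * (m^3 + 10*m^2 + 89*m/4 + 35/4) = -3*m^5 - 42*m^4 - 495*m^3/4 + 1347*m^2/4 + 5187*m/4 + 2205/4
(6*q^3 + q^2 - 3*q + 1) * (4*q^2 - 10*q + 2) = 24*q^5 - 56*q^4 - 10*q^3 + 36*q^2 - 16*q + 2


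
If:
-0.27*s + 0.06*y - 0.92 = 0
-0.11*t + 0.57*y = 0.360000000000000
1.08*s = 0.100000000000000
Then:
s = 0.09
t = 78.34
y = 15.75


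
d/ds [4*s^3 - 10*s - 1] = 12*s^2 - 10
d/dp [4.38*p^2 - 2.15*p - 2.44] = 8.76*p - 2.15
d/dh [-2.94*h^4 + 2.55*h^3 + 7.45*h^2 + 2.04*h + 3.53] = -11.76*h^3 + 7.65*h^2 + 14.9*h + 2.04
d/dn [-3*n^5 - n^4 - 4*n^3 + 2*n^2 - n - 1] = -15*n^4 - 4*n^3 - 12*n^2 + 4*n - 1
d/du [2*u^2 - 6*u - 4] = 4*u - 6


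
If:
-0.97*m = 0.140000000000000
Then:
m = -0.14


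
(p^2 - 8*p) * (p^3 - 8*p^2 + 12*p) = p^5 - 16*p^4 + 76*p^3 - 96*p^2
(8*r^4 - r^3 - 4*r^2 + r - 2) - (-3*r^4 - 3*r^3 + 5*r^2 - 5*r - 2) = 11*r^4 + 2*r^3 - 9*r^2 + 6*r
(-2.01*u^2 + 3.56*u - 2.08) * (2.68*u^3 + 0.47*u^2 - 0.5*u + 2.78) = -5.3868*u^5 + 8.5961*u^4 - 2.8962*u^3 - 8.3454*u^2 + 10.9368*u - 5.7824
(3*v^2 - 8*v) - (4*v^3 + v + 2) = -4*v^3 + 3*v^2 - 9*v - 2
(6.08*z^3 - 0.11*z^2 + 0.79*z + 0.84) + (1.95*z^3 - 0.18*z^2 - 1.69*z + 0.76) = 8.03*z^3 - 0.29*z^2 - 0.9*z + 1.6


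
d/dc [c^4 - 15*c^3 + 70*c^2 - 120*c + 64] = 4*c^3 - 45*c^2 + 140*c - 120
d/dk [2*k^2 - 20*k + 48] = 4*k - 20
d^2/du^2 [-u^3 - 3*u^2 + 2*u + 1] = -6*u - 6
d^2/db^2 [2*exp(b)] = 2*exp(b)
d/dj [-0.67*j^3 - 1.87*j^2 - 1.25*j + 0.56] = -2.01*j^2 - 3.74*j - 1.25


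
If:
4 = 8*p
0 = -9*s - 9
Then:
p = 1/2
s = -1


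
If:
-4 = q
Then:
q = -4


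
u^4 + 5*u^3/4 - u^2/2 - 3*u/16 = u*(u - 1/2)*(u + 1/4)*(u + 3/2)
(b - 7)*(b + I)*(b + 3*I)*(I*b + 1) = I*b^4 - 3*b^3 - 7*I*b^3 + 21*b^2 + I*b^2 - 3*b - 7*I*b + 21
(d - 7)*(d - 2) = d^2 - 9*d + 14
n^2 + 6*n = n*(n + 6)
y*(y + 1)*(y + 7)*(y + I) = y^4 + 8*y^3 + I*y^3 + 7*y^2 + 8*I*y^2 + 7*I*y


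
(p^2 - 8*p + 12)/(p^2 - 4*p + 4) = (p - 6)/(p - 2)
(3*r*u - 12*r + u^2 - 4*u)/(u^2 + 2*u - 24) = (3*r + u)/(u + 6)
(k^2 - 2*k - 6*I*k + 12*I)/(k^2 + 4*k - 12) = (k - 6*I)/(k + 6)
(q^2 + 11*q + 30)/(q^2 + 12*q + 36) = (q + 5)/(q + 6)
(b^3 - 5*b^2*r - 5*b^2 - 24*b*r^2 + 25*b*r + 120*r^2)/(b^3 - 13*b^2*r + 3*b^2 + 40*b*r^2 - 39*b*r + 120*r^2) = (-b^2 - 3*b*r + 5*b + 15*r)/(-b^2 + 5*b*r - 3*b + 15*r)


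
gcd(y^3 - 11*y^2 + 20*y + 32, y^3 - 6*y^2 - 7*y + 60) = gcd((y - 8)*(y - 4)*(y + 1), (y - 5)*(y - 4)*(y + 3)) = y - 4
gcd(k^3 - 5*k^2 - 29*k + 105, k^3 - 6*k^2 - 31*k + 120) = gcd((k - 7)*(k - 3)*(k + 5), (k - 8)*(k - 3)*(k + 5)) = k^2 + 2*k - 15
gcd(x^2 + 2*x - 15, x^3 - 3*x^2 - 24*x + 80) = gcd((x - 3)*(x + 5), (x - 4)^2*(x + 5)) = x + 5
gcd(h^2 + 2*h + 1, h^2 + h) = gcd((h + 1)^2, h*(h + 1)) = h + 1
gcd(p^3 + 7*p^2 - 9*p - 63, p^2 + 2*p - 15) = p - 3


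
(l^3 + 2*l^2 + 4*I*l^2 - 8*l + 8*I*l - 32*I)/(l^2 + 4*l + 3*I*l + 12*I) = (l^2 + l*(-2 + 4*I) - 8*I)/(l + 3*I)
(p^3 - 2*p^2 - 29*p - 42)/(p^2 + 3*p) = p - 5 - 14/p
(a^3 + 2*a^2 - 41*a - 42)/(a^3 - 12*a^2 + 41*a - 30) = (a^2 + 8*a + 7)/(a^2 - 6*a + 5)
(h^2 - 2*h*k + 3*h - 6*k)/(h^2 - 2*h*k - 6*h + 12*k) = (h + 3)/(h - 6)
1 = 1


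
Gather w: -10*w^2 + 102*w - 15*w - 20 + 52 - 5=-10*w^2 + 87*w + 27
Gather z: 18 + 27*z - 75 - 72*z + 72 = 15 - 45*z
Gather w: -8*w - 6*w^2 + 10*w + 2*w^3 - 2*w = 2*w^3 - 6*w^2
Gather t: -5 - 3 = -8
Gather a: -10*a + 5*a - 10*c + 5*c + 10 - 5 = -5*a - 5*c + 5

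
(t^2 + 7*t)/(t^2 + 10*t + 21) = t/(t + 3)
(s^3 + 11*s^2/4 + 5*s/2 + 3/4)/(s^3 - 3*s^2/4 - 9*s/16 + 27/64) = 16*(s^2 + 2*s + 1)/(16*s^2 - 24*s + 9)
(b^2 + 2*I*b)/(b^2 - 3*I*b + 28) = b*(b + 2*I)/(b^2 - 3*I*b + 28)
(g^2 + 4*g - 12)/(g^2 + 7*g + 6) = (g - 2)/(g + 1)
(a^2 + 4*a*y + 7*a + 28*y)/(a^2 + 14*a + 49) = (a + 4*y)/(a + 7)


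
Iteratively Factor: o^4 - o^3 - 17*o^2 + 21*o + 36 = (o + 1)*(o^3 - 2*o^2 - 15*o + 36) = (o + 1)*(o + 4)*(o^2 - 6*o + 9) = (o - 3)*(o + 1)*(o + 4)*(o - 3)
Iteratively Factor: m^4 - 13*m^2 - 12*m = (m)*(m^3 - 13*m - 12) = m*(m + 1)*(m^2 - m - 12) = m*(m - 4)*(m + 1)*(m + 3)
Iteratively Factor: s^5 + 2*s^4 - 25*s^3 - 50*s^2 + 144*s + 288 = (s - 3)*(s^4 + 5*s^3 - 10*s^2 - 80*s - 96) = (s - 3)*(s + 3)*(s^3 + 2*s^2 - 16*s - 32) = (s - 4)*(s - 3)*(s + 3)*(s^2 + 6*s + 8) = (s - 4)*(s - 3)*(s + 3)*(s + 4)*(s + 2)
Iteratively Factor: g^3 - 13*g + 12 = (g + 4)*(g^2 - 4*g + 3) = (g - 1)*(g + 4)*(g - 3)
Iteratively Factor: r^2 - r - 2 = (r - 2)*(r + 1)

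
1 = 1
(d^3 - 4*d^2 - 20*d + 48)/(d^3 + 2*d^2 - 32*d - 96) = (d - 2)/(d + 4)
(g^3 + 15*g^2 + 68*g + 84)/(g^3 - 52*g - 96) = (g + 7)/(g - 8)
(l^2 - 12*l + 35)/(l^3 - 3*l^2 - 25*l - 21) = (l - 5)/(l^2 + 4*l + 3)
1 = 1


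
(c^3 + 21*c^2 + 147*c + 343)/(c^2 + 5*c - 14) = (c^2 + 14*c + 49)/(c - 2)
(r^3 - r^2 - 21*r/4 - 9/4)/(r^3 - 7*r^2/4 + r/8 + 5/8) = 2*(2*r^2 - 3*r - 9)/(4*r^2 - 9*r + 5)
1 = 1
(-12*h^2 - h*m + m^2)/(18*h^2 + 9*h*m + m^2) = (-4*h + m)/(6*h + m)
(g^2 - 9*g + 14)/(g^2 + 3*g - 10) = (g - 7)/(g + 5)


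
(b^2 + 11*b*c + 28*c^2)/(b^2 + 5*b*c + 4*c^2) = (b + 7*c)/(b + c)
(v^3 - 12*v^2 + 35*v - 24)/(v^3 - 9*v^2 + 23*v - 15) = (v - 8)/(v - 5)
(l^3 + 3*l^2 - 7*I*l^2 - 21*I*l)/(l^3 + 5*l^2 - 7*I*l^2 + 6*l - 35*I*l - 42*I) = l/(l + 2)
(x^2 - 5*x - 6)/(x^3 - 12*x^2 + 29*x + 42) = 1/(x - 7)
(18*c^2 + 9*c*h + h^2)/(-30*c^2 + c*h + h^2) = (-3*c - h)/(5*c - h)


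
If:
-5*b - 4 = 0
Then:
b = -4/5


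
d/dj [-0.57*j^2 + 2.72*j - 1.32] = 2.72 - 1.14*j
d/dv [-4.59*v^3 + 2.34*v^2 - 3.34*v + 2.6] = -13.77*v^2 + 4.68*v - 3.34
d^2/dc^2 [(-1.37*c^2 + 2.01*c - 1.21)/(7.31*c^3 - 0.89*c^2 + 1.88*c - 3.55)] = (-146.414914*c^6 + 644.439366*c^5 - 741.38751*c^4 - 428.422748*c^3 + 546.373776*c^2 - 214.356768*c - 8.60862800000001)/(390.617891*c^9 - 142.674387*c^8 + 318.750357*c^7 - 643.185986*c^6 + 220.552506*c^5 - 310.594353*c^4 + 318.656657*c^3 - 71.290035*c^2 + 71.0781*c - 44.738875)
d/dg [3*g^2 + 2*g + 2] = 6*g + 2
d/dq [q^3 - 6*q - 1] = 3*q^2 - 6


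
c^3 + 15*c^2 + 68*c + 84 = (c + 2)*(c + 6)*(c + 7)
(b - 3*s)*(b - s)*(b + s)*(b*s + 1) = b^4*s - 3*b^3*s^2 + b^3 - b^2*s^3 - 3*b^2*s + 3*b*s^4 - b*s^2 + 3*s^3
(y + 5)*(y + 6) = y^2 + 11*y + 30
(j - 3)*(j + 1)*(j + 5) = j^3 + 3*j^2 - 13*j - 15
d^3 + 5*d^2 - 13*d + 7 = (d - 1)^2*(d + 7)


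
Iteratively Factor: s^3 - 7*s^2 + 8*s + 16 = (s - 4)*(s^2 - 3*s - 4) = (s - 4)*(s + 1)*(s - 4)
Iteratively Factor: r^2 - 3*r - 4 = (r - 4)*(r + 1)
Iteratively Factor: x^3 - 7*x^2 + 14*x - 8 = (x - 4)*(x^2 - 3*x + 2) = (x - 4)*(x - 1)*(x - 2)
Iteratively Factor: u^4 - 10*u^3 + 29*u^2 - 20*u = (u - 5)*(u^3 - 5*u^2 + 4*u) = (u - 5)*(u - 1)*(u^2 - 4*u) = (u - 5)*(u - 4)*(u - 1)*(u)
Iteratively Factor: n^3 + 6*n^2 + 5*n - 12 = (n + 3)*(n^2 + 3*n - 4) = (n + 3)*(n + 4)*(n - 1)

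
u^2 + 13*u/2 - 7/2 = (u - 1/2)*(u + 7)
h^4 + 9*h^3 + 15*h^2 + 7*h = h*(h + 1)^2*(h + 7)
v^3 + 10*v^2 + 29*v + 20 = (v + 1)*(v + 4)*(v + 5)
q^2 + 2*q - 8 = (q - 2)*(q + 4)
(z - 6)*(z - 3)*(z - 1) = z^3 - 10*z^2 + 27*z - 18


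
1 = 1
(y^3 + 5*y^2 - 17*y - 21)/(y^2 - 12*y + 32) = (y^3 + 5*y^2 - 17*y - 21)/(y^2 - 12*y + 32)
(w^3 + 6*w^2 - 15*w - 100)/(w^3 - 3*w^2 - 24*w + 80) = (w + 5)/(w - 4)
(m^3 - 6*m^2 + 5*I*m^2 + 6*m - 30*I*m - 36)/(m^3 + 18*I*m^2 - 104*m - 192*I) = (m^2 - m*(6 + I) + 6*I)/(m^2 + 12*I*m - 32)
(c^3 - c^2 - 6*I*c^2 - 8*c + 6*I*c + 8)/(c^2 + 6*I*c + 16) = (c^2 - c*(1 + 4*I) + 4*I)/(c + 8*I)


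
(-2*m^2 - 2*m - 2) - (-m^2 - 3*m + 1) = -m^2 + m - 3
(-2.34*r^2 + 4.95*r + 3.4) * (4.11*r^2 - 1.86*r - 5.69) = -9.6174*r^4 + 24.6969*r^3 + 18.0816*r^2 - 34.4895*r - 19.346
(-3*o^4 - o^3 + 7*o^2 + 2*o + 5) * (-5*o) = 15*o^5 + 5*o^4 - 35*o^3 - 10*o^2 - 25*o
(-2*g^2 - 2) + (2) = -2*g^2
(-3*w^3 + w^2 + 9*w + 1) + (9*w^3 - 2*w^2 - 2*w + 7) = 6*w^3 - w^2 + 7*w + 8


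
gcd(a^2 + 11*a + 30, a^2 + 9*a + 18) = a + 6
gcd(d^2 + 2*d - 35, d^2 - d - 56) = d + 7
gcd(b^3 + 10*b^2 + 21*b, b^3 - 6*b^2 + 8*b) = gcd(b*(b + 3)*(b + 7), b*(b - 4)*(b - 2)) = b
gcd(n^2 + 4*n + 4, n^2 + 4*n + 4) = n^2 + 4*n + 4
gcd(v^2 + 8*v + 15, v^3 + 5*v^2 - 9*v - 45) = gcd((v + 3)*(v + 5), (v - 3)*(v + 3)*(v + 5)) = v^2 + 8*v + 15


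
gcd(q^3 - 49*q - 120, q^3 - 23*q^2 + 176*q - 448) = q - 8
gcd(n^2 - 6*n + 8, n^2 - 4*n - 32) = 1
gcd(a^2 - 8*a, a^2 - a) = a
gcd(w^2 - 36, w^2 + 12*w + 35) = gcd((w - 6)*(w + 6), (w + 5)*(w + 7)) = 1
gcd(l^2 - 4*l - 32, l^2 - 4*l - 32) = l^2 - 4*l - 32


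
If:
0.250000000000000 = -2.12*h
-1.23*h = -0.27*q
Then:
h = -0.12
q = -0.54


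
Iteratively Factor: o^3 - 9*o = (o + 3)*(o^2 - 3*o) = (o - 3)*(o + 3)*(o)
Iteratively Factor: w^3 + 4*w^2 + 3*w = (w + 1)*(w^2 + 3*w) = (w + 1)*(w + 3)*(w)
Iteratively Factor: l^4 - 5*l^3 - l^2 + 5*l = (l + 1)*(l^3 - 6*l^2 + 5*l) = (l - 1)*(l + 1)*(l^2 - 5*l) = l*(l - 1)*(l + 1)*(l - 5)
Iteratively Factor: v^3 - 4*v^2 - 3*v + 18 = (v + 2)*(v^2 - 6*v + 9) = (v - 3)*(v + 2)*(v - 3)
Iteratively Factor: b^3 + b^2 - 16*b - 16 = (b - 4)*(b^2 + 5*b + 4) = (b - 4)*(b + 1)*(b + 4)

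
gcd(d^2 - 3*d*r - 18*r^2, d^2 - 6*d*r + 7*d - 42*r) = -d + 6*r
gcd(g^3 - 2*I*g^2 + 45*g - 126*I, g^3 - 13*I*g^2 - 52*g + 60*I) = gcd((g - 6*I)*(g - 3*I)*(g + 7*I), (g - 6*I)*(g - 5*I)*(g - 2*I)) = g - 6*I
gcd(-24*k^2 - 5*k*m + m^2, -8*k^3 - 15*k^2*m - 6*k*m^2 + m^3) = 8*k - m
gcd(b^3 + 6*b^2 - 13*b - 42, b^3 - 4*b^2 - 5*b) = 1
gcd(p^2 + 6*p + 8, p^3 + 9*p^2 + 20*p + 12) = p + 2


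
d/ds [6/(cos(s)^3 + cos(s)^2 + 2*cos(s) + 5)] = 6*(3*cos(s)^2 + 2*cos(s) + 2)*sin(s)/(cos(s)^3 + cos(s)^2 + 2*cos(s) + 5)^2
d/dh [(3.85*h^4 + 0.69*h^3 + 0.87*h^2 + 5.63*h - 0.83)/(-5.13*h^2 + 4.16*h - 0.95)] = (-39.501*h^5 + 44.5083*h^4 - 8.8892*h^3 + 30.5346*h^2 - 10.1688*h - 1.8957)/(26.3169*h^4 - 42.6816*h^3 + 27.0526*h^2 - 7.904*h + 0.9025)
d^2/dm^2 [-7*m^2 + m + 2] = -14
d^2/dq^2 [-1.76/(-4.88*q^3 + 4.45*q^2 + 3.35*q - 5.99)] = ((15.664 - 51.5328*q)*(4.88*q^3 - 4.45*q^2 - 3.35*q + 5.99) + 1.76*(-29.28*q^2 + 17.8*q + 6.7)*(-14.64*q^2 + 8.9*q + 3.35))/(4.88*q^3 - 4.45*q^2 - 3.35*q + 5.99)^3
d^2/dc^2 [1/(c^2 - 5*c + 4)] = 2*(-c^2 + 5*c + (2*c - 5)^2 - 4)/(c^2 - 5*c + 4)^3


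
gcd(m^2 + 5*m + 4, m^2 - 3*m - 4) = m + 1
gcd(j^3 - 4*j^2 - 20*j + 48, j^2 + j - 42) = j - 6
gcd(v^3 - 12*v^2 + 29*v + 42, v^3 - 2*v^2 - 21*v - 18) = v^2 - 5*v - 6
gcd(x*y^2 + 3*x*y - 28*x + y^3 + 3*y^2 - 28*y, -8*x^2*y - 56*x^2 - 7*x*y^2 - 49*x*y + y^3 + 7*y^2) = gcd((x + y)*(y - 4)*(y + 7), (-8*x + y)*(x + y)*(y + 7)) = x*y + 7*x + y^2 + 7*y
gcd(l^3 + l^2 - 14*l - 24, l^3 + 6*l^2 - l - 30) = l + 3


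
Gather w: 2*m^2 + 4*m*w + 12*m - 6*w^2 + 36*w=2*m^2 + 12*m - 6*w^2 + w*(4*m + 36)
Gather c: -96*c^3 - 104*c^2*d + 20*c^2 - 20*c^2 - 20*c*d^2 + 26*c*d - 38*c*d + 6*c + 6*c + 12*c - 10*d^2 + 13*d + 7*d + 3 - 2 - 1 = -96*c^3 - 104*c^2*d + c*(-20*d^2 - 12*d + 24) - 10*d^2 + 20*d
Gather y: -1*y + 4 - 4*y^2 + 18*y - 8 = -4*y^2 + 17*y - 4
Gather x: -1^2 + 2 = 1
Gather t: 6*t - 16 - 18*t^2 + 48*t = -18*t^2 + 54*t - 16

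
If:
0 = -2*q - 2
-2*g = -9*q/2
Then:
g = -9/4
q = -1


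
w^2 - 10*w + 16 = (w - 8)*(w - 2)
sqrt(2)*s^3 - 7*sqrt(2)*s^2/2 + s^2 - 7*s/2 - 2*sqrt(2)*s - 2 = (s - 4)*(s + 1/2)*(sqrt(2)*s + 1)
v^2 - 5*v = v*(v - 5)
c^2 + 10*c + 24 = (c + 4)*(c + 6)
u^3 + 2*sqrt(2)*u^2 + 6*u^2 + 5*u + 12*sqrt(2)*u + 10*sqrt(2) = (u + 1)*(u + 5)*(u + 2*sqrt(2))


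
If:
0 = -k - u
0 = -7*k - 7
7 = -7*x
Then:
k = -1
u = 1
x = -1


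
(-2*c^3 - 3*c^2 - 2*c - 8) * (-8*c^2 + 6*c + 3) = 16*c^5 + 12*c^4 - 8*c^3 + 43*c^2 - 54*c - 24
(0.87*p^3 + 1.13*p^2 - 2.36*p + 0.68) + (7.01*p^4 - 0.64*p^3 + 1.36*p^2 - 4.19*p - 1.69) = 7.01*p^4 + 0.23*p^3 + 2.49*p^2 - 6.55*p - 1.01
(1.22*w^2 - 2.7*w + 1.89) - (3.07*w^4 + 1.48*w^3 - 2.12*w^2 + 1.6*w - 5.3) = -3.07*w^4 - 1.48*w^3 + 3.34*w^2 - 4.3*w + 7.19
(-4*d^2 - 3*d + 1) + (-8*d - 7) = -4*d^2 - 11*d - 6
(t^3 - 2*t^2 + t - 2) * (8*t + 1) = 8*t^4 - 15*t^3 + 6*t^2 - 15*t - 2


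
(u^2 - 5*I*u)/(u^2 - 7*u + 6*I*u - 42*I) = u*(u - 5*I)/(u^2 + u*(-7 + 6*I) - 42*I)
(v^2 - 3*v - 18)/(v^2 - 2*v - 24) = (v + 3)/(v + 4)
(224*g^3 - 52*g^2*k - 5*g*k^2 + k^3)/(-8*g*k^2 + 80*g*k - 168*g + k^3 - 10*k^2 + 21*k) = (-28*g^2 + 3*g*k + k^2)/(k^2 - 10*k + 21)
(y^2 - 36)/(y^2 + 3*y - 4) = (y^2 - 36)/(y^2 + 3*y - 4)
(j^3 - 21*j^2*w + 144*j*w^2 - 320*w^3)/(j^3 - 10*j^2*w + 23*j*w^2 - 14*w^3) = (j^3 - 21*j^2*w + 144*j*w^2 - 320*w^3)/(j^3 - 10*j^2*w + 23*j*w^2 - 14*w^3)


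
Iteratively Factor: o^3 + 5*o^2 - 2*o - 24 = (o + 4)*(o^2 + o - 6) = (o + 3)*(o + 4)*(o - 2)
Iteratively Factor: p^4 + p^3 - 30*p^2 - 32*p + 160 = (p - 5)*(p^3 + 6*p^2 - 32) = (p - 5)*(p + 4)*(p^2 + 2*p - 8) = (p - 5)*(p + 4)^2*(p - 2)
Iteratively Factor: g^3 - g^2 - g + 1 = (g - 1)*(g^2 - 1) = (g - 1)^2*(g + 1)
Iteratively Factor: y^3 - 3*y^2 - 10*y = (y)*(y^2 - 3*y - 10) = y*(y + 2)*(y - 5)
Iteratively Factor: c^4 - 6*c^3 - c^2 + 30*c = (c - 5)*(c^3 - c^2 - 6*c) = c*(c - 5)*(c^2 - c - 6) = c*(c - 5)*(c + 2)*(c - 3)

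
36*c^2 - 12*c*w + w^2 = (-6*c + w)^2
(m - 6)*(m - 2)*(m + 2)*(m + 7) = m^4 + m^3 - 46*m^2 - 4*m + 168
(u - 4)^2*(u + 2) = u^3 - 6*u^2 + 32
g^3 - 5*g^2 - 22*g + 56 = (g - 7)*(g - 2)*(g + 4)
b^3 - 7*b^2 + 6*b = b*(b - 6)*(b - 1)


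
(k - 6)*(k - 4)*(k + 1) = k^3 - 9*k^2 + 14*k + 24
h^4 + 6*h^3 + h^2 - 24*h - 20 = (h - 2)*(h + 1)*(h + 2)*(h + 5)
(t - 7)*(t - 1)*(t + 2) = t^3 - 6*t^2 - 9*t + 14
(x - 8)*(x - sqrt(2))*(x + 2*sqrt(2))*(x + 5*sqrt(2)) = x^4 - 8*x^3 + 6*sqrt(2)*x^3 - 48*sqrt(2)*x^2 + 6*x^2 - 48*x - 20*sqrt(2)*x + 160*sqrt(2)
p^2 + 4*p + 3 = (p + 1)*(p + 3)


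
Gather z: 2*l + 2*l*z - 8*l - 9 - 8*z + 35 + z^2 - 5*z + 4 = -6*l + z^2 + z*(2*l - 13) + 30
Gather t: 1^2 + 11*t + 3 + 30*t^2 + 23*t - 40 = 30*t^2 + 34*t - 36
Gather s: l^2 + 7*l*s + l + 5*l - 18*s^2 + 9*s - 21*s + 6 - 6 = l^2 + 6*l - 18*s^2 + s*(7*l - 12)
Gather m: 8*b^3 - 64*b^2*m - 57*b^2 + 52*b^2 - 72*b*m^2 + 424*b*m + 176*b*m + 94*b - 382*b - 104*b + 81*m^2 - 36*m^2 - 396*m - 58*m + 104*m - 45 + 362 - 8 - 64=8*b^3 - 5*b^2 - 392*b + m^2*(45 - 72*b) + m*(-64*b^2 + 600*b - 350) + 245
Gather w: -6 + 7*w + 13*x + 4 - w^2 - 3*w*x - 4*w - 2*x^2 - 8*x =-w^2 + w*(3 - 3*x) - 2*x^2 + 5*x - 2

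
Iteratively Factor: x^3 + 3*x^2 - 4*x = (x)*(x^2 + 3*x - 4) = x*(x + 4)*(x - 1)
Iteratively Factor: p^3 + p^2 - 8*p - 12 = (p + 2)*(p^2 - p - 6) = (p + 2)^2*(p - 3)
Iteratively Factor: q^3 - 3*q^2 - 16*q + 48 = (q - 3)*(q^2 - 16) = (q - 4)*(q - 3)*(q + 4)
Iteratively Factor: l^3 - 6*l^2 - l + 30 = (l - 5)*(l^2 - l - 6) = (l - 5)*(l - 3)*(l + 2)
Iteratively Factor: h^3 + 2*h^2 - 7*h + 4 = (h - 1)*(h^2 + 3*h - 4) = (h - 1)*(h + 4)*(h - 1)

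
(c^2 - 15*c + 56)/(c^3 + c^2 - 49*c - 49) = (c - 8)/(c^2 + 8*c + 7)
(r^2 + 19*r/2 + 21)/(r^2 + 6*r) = (r + 7/2)/r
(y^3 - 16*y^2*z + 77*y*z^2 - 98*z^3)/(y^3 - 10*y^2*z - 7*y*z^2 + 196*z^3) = (y - 2*z)/(y + 4*z)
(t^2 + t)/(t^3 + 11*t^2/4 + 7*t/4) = 4/(4*t + 7)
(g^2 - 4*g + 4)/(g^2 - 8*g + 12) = (g - 2)/(g - 6)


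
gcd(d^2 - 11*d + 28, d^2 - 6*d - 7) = d - 7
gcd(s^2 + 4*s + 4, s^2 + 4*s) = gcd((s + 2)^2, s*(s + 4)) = 1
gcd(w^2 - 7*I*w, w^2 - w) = w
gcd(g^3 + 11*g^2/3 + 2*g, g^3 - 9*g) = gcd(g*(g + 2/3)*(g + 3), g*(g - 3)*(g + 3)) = g^2 + 3*g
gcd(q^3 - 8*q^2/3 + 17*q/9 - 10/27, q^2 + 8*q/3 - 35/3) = 1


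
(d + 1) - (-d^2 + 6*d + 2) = d^2 - 5*d - 1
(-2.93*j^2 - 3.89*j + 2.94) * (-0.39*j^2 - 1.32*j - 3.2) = 1.1427*j^4 + 5.3847*j^3 + 13.3642*j^2 + 8.5672*j - 9.408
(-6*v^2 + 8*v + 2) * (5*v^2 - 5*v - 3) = -30*v^4 + 70*v^3 - 12*v^2 - 34*v - 6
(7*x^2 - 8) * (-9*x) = -63*x^3 + 72*x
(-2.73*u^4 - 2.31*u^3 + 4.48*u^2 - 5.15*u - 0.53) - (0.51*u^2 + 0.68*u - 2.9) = -2.73*u^4 - 2.31*u^3 + 3.97*u^2 - 5.83*u + 2.37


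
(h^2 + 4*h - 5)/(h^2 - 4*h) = (h^2 + 4*h - 5)/(h*(h - 4))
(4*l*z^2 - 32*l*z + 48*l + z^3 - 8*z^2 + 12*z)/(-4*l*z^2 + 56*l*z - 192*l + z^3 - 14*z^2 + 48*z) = (4*l*z - 8*l + z^2 - 2*z)/(-4*l*z + 32*l + z^2 - 8*z)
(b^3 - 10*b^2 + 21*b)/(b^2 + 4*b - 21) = b*(b - 7)/(b + 7)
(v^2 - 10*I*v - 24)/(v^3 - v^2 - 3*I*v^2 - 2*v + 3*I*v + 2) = (v^2 - 10*I*v - 24)/(v^3 - v^2*(1 + 3*I) + v*(-2 + 3*I) + 2)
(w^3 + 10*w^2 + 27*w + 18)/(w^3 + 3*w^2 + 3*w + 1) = (w^2 + 9*w + 18)/(w^2 + 2*w + 1)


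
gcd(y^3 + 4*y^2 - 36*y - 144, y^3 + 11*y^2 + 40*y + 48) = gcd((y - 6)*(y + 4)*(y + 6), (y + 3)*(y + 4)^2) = y + 4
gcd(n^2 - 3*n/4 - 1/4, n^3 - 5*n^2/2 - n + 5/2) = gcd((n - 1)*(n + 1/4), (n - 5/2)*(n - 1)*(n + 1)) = n - 1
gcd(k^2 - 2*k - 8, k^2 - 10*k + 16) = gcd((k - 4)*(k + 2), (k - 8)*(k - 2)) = 1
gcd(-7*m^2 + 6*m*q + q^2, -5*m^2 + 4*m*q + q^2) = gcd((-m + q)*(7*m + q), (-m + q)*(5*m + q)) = -m + q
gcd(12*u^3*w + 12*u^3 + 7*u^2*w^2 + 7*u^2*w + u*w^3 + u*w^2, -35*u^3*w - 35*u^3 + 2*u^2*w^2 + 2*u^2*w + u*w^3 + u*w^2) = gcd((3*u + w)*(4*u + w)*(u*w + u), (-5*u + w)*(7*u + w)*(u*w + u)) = u*w + u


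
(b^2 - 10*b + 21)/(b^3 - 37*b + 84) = (b - 7)/(b^2 + 3*b - 28)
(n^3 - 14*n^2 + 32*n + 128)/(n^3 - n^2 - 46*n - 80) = (n - 8)/(n + 5)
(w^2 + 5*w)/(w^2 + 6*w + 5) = w/(w + 1)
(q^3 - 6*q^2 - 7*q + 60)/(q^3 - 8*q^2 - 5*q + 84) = (q - 5)/(q - 7)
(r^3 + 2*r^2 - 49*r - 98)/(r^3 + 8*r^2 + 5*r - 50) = (r^3 + 2*r^2 - 49*r - 98)/(r^3 + 8*r^2 + 5*r - 50)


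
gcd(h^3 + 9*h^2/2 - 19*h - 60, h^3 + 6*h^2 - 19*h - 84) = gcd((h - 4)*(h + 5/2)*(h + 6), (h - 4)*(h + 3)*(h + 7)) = h - 4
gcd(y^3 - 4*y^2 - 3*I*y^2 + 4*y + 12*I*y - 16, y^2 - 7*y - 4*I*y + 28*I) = y - 4*I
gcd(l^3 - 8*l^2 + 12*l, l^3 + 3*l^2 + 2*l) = l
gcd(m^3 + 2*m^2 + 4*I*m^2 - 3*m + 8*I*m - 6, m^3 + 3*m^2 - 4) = m + 2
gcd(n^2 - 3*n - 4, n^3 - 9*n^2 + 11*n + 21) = n + 1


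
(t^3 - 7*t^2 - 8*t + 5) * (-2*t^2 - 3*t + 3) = -2*t^5 + 11*t^4 + 40*t^3 - 7*t^2 - 39*t + 15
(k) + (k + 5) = 2*k + 5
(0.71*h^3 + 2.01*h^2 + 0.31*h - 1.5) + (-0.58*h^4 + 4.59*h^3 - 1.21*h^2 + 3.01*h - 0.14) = -0.58*h^4 + 5.3*h^3 + 0.8*h^2 + 3.32*h - 1.64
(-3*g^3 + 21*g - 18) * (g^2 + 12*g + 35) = -3*g^5 - 36*g^4 - 84*g^3 + 234*g^2 + 519*g - 630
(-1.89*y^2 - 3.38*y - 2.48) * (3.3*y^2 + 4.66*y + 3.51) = -6.237*y^4 - 19.9614*y^3 - 30.5687*y^2 - 23.4206*y - 8.7048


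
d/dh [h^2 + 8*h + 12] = 2*h + 8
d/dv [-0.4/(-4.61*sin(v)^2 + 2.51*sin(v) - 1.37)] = (1.004 - 3.688*sin(v))*cos(v)/(4.61*sin(v)^2 - 2.51*sin(v) + 1.37)^2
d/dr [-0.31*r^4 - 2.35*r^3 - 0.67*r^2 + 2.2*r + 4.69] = -1.24*r^3 - 7.05*r^2 - 1.34*r + 2.2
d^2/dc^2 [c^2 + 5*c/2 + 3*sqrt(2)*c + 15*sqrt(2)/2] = 2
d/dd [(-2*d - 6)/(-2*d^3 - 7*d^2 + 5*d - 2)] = 2*(-4*d^3 - 25*d^2 - 42*d + 17)/(4*d^6 + 28*d^5 + 29*d^4 - 62*d^3 + 53*d^2 - 20*d + 4)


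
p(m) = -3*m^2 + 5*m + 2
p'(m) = 5 - 6*m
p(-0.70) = -2.97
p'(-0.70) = 9.20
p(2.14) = -1.04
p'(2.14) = -7.84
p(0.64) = 3.97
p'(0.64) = 1.16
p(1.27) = 3.51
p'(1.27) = -2.62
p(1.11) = 3.85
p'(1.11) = -1.66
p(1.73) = 1.67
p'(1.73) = -5.38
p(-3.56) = -53.82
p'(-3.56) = 26.36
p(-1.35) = -10.22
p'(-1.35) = 13.10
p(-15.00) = -748.00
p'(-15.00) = 95.00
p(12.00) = -370.00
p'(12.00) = -67.00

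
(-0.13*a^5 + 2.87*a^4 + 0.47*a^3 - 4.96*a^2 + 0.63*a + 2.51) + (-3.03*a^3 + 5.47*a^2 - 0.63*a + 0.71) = -0.13*a^5 + 2.87*a^4 - 2.56*a^3 + 0.51*a^2 + 3.22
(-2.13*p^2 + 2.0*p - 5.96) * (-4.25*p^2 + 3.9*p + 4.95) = 9.0525*p^4 - 16.807*p^3 + 22.5865*p^2 - 13.344*p - 29.502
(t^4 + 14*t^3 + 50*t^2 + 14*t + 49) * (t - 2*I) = t^5 + 14*t^4 - 2*I*t^4 + 50*t^3 - 28*I*t^3 + 14*t^2 - 100*I*t^2 + 49*t - 28*I*t - 98*I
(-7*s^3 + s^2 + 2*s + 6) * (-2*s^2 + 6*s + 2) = 14*s^5 - 44*s^4 - 12*s^3 + 2*s^2 + 40*s + 12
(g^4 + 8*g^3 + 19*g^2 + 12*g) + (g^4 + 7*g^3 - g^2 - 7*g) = 2*g^4 + 15*g^3 + 18*g^2 + 5*g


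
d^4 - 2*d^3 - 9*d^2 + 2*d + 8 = (d - 4)*(d - 1)*(d + 1)*(d + 2)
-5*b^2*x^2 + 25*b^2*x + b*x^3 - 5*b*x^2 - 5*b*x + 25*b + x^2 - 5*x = (-5*b + x)*(x - 5)*(b*x + 1)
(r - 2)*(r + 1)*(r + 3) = r^3 + 2*r^2 - 5*r - 6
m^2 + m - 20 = (m - 4)*(m + 5)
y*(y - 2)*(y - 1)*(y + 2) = y^4 - y^3 - 4*y^2 + 4*y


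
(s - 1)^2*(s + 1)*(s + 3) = s^4 + 2*s^3 - 4*s^2 - 2*s + 3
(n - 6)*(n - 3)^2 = n^3 - 12*n^2 + 45*n - 54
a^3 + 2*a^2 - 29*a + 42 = (a - 3)*(a - 2)*(a + 7)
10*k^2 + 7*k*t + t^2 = (2*k + t)*(5*k + t)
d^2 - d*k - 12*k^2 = (d - 4*k)*(d + 3*k)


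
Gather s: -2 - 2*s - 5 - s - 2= -3*s - 9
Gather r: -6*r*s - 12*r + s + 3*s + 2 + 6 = r*(-6*s - 12) + 4*s + 8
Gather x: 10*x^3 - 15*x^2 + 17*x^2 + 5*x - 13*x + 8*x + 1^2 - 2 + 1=10*x^3 + 2*x^2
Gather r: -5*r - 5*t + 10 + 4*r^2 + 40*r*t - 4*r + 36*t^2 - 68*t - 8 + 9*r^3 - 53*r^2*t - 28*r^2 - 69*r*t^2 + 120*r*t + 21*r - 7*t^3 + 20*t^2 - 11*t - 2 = 9*r^3 + r^2*(-53*t - 24) + r*(-69*t^2 + 160*t + 12) - 7*t^3 + 56*t^2 - 84*t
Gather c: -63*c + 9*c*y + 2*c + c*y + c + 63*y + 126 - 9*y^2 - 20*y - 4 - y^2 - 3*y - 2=c*(10*y - 60) - 10*y^2 + 40*y + 120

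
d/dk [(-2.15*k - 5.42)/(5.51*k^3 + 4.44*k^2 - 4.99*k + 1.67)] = (23.693*k^3 + 99.1386*k^2 + 48.1296*k - 30.6363)/(30.3601*k^6 + 48.9288*k^5 - 35.2762*k^4 - 25.9078*k^3 + 39.7297*k^2 - 16.6666*k + 2.7889)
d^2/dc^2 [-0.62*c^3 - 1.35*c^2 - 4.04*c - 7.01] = -3.72*c - 2.7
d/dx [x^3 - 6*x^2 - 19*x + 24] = 3*x^2 - 12*x - 19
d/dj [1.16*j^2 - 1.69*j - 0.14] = 2.32*j - 1.69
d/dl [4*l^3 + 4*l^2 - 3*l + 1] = 12*l^2 + 8*l - 3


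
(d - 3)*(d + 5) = d^2 + 2*d - 15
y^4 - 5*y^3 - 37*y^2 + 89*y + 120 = (y - 8)*(y - 3)*(y + 1)*(y + 5)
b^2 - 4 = (b - 2)*(b + 2)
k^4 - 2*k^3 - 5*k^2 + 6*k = k*(k - 3)*(k - 1)*(k + 2)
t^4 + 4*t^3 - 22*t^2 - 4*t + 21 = (t - 3)*(t - 1)*(t + 1)*(t + 7)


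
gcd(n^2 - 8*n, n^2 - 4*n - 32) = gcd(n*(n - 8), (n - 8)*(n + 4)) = n - 8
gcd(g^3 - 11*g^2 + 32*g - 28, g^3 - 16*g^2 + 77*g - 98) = g^2 - 9*g + 14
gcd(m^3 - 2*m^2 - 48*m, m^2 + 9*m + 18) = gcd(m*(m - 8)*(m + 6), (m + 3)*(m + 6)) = m + 6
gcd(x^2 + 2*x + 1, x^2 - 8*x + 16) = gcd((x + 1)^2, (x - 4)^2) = 1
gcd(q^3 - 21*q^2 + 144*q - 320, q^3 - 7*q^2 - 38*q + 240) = q^2 - 13*q + 40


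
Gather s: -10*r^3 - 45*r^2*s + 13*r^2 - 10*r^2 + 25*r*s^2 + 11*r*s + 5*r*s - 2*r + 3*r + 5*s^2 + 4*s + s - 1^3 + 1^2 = -10*r^3 + 3*r^2 + r + s^2*(25*r + 5) + s*(-45*r^2 + 16*r + 5)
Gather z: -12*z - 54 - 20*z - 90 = -32*z - 144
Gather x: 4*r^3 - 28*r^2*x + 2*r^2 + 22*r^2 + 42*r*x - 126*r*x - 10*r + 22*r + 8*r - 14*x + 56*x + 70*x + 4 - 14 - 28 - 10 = 4*r^3 + 24*r^2 + 20*r + x*(-28*r^2 - 84*r + 112) - 48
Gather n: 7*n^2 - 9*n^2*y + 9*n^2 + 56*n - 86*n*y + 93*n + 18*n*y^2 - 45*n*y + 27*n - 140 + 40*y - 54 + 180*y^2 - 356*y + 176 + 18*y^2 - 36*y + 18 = n^2*(16 - 9*y) + n*(18*y^2 - 131*y + 176) + 198*y^2 - 352*y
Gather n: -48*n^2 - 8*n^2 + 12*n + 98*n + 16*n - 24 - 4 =-56*n^2 + 126*n - 28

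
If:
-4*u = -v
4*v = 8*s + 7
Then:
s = v/2 - 7/8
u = v/4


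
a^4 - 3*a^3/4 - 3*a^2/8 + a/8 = a*(a - 1)*(a - 1/4)*(a + 1/2)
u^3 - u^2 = u^2*(u - 1)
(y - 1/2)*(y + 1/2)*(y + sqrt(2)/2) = y^3 + sqrt(2)*y^2/2 - y/4 - sqrt(2)/8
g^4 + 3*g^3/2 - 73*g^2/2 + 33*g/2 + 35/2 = (g - 5)*(g - 1)*(g + 1/2)*(g + 7)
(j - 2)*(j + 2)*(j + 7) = j^3 + 7*j^2 - 4*j - 28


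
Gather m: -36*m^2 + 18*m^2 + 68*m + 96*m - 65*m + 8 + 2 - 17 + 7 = -18*m^2 + 99*m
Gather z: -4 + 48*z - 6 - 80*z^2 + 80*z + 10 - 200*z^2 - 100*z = -280*z^2 + 28*z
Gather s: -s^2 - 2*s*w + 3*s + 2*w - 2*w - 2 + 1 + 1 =-s^2 + s*(3 - 2*w)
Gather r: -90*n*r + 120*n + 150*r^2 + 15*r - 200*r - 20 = 120*n + 150*r^2 + r*(-90*n - 185) - 20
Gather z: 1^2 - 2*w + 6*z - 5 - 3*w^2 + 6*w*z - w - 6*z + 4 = -3*w^2 + 6*w*z - 3*w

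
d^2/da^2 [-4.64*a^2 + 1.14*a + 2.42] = -9.28000000000000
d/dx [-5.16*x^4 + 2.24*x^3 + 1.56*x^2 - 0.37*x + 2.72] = -20.64*x^3 + 6.72*x^2 + 3.12*x - 0.37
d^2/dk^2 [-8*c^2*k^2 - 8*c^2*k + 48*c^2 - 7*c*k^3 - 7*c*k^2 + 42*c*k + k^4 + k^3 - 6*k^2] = -16*c^2 - 42*c*k - 14*c + 12*k^2 + 6*k - 12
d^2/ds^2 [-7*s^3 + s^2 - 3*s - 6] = 2 - 42*s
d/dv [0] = 0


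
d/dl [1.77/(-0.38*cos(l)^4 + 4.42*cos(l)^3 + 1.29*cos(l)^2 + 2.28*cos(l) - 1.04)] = (-2.6904*cos(l)^3 + 23.4702*cos(l)^2 + 4.5666*cos(l) + 4.0356)*sin(l)/(-0.38*cos(l)^4 + 4.42*cos(l)^3 + 1.29*cos(l)^2 + 2.28*cos(l) - 1.04)^2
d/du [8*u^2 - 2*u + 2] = 16*u - 2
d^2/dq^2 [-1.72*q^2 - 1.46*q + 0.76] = -3.44000000000000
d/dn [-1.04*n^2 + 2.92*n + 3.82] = 2.92 - 2.08*n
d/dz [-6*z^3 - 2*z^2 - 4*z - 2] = -18*z^2 - 4*z - 4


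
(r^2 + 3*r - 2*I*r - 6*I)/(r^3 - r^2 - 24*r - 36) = (r - 2*I)/(r^2 - 4*r - 12)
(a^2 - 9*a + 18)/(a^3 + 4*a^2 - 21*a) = (a - 6)/(a*(a + 7))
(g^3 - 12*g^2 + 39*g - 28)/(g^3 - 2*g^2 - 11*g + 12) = (g - 7)/(g + 3)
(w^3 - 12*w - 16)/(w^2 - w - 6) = (w^2 - 2*w - 8)/(w - 3)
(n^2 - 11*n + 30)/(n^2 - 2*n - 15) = (n - 6)/(n + 3)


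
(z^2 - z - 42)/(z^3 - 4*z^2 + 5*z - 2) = (z^2 - z - 42)/(z^3 - 4*z^2 + 5*z - 2)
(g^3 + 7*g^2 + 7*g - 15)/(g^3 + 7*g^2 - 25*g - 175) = (g^2 + 2*g - 3)/(g^2 + 2*g - 35)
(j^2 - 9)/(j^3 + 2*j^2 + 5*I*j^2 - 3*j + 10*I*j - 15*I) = (j - 3)/(j^2 + j*(-1 + 5*I) - 5*I)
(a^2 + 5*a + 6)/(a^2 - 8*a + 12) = (a^2 + 5*a + 6)/(a^2 - 8*a + 12)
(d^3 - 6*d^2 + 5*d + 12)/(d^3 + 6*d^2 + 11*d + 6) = (d^2 - 7*d + 12)/(d^2 + 5*d + 6)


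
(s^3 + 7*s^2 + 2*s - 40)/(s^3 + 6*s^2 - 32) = (s + 5)/(s + 4)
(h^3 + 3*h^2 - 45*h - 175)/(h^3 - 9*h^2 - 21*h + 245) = (h + 5)/(h - 7)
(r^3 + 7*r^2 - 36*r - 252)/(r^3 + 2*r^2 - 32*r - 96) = (r^2 + 13*r + 42)/(r^2 + 8*r + 16)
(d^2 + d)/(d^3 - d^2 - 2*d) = 1/(d - 2)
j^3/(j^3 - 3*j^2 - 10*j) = j^2/(j^2 - 3*j - 10)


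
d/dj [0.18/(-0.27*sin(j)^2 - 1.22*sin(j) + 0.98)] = (0.0972*sin(j) + 0.2196)*cos(j)/(0.27*sin(j)^2 + 1.22*sin(j) - 0.98)^2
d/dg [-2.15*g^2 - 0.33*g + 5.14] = -4.3*g - 0.33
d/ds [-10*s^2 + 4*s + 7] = 4 - 20*s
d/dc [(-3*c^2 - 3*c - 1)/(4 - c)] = (3*c^2 - 24*c - 13)/(c^2 - 8*c + 16)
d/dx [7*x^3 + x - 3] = 21*x^2 + 1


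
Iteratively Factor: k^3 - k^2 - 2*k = (k + 1)*(k^2 - 2*k) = k*(k + 1)*(k - 2)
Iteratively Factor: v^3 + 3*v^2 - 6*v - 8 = (v - 2)*(v^2 + 5*v + 4) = (v - 2)*(v + 4)*(v + 1)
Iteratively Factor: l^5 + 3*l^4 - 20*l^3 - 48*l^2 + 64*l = (l - 1)*(l^4 + 4*l^3 - 16*l^2 - 64*l) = (l - 1)*(l + 4)*(l^3 - 16*l) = l*(l - 1)*(l + 4)*(l^2 - 16) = l*(l - 1)*(l + 4)^2*(l - 4)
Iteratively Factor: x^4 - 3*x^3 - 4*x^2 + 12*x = (x + 2)*(x^3 - 5*x^2 + 6*x) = (x - 3)*(x + 2)*(x^2 - 2*x) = x*(x - 3)*(x + 2)*(x - 2)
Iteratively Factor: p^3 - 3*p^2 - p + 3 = (p - 3)*(p^2 - 1) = (p - 3)*(p - 1)*(p + 1)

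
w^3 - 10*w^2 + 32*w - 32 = (w - 4)^2*(w - 2)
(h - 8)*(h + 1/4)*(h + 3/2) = h^3 - 25*h^2/4 - 109*h/8 - 3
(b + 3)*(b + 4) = b^2 + 7*b + 12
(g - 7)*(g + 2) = g^2 - 5*g - 14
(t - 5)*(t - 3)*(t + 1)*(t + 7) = t^4 - 42*t^2 + 64*t + 105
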